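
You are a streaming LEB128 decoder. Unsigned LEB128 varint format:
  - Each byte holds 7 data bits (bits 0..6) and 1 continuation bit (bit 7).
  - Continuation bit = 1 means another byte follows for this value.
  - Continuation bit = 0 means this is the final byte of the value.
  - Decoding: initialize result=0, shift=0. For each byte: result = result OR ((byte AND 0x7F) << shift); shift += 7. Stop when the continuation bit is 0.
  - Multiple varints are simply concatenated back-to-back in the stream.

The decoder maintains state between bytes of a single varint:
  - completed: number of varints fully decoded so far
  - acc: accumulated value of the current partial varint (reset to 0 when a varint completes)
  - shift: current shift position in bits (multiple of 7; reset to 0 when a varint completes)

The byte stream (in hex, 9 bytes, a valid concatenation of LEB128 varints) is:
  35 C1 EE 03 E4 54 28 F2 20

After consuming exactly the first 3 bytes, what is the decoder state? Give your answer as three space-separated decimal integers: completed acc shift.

Answer: 1 14145 14

Derivation:
byte[0]=0x35 cont=0 payload=0x35: varint #1 complete (value=53); reset -> completed=1 acc=0 shift=0
byte[1]=0xC1 cont=1 payload=0x41: acc |= 65<<0 -> completed=1 acc=65 shift=7
byte[2]=0xEE cont=1 payload=0x6E: acc |= 110<<7 -> completed=1 acc=14145 shift=14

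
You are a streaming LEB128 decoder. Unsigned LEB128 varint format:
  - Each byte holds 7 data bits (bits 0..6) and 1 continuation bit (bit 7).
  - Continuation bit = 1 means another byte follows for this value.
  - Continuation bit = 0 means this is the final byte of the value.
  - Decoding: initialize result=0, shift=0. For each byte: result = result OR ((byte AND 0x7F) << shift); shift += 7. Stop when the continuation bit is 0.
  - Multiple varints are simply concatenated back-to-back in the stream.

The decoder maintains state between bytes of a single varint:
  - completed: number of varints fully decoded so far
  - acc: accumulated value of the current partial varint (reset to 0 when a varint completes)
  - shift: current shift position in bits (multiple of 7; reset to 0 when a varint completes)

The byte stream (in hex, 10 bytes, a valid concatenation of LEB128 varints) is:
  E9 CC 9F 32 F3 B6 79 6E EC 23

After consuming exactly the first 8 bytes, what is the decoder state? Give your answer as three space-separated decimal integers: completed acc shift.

Answer: 3 0 0

Derivation:
byte[0]=0xE9 cont=1 payload=0x69: acc |= 105<<0 -> completed=0 acc=105 shift=7
byte[1]=0xCC cont=1 payload=0x4C: acc |= 76<<7 -> completed=0 acc=9833 shift=14
byte[2]=0x9F cont=1 payload=0x1F: acc |= 31<<14 -> completed=0 acc=517737 shift=21
byte[3]=0x32 cont=0 payload=0x32: varint #1 complete (value=105375337); reset -> completed=1 acc=0 shift=0
byte[4]=0xF3 cont=1 payload=0x73: acc |= 115<<0 -> completed=1 acc=115 shift=7
byte[5]=0xB6 cont=1 payload=0x36: acc |= 54<<7 -> completed=1 acc=7027 shift=14
byte[6]=0x79 cont=0 payload=0x79: varint #2 complete (value=1989491); reset -> completed=2 acc=0 shift=0
byte[7]=0x6E cont=0 payload=0x6E: varint #3 complete (value=110); reset -> completed=3 acc=0 shift=0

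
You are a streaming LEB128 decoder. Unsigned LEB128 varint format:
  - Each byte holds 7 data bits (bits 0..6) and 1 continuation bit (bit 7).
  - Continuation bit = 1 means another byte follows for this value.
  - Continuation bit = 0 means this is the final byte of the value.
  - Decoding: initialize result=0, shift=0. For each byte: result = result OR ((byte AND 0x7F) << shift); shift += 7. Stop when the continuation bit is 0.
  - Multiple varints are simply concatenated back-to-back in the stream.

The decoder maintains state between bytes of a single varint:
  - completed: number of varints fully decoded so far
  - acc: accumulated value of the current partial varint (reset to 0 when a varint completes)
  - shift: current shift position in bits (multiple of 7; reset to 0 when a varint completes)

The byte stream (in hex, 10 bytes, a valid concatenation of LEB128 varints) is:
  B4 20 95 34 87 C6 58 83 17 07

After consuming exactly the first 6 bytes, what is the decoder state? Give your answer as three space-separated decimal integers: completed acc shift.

Answer: 2 8967 14

Derivation:
byte[0]=0xB4 cont=1 payload=0x34: acc |= 52<<0 -> completed=0 acc=52 shift=7
byte[1]=0x20 cont=0 payload=0x20: varint #1 complete (value=4148); reset -> completed=1 acc=0 shift=0
byte[2]=0x95 cont=1 payload=0x15: acc |= 21<<0 -> completed=1 acc=21 shift=7
byte[3]=0x34 cont=0 payload=0x34: varint #2 complete (value=6677); reset -> completed=2 acc=0 shift=0
byte[4]=0x87 cont=1 payload=0x07: acc |= 7<<0 -> completed=2 acc=7 shift=7
byte[5]=0xC6 cont=1 payload=0x46: acc |= 70<<7 -> completed=2 acc=8967 shift=14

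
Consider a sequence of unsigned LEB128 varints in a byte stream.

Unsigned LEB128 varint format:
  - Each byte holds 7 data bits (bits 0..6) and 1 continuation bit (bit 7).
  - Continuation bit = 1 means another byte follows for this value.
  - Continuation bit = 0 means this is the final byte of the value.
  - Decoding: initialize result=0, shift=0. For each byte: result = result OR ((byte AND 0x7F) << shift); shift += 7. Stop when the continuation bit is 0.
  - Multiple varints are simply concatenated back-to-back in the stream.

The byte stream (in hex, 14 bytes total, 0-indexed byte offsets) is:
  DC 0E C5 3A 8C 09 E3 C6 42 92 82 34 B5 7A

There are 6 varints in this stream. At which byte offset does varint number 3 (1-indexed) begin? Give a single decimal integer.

  byte[0]=0xDC cont=1 payload=0x5C=92: acc |= 92<<0 -> acc=92 shift=7
  byte[1]=0x0E cont=0 payload=0x0E=14: acc |= 14<<7 -> acc=1884 shift=14 [end]
Varint 1: bytes[0:2] = DC 0E -> value 1884 (2 byte(s))
  byte[2]=0xC5 cont=1 payload=0x45=69: acc |= 69<<0 -> acc=69 shift=7
  byte[3]=0x3A cont=0 payload=0x3A=58: acc |= 58<<7 -> acc=7493 shift=14 [end]
Varint 2: bytes[2:4] = C5 3A -> value 7493 (2 byte(s))
  byte[4]=0x8C cont=1 payload=0x0C=12: acc |= 12<<0 -> acc=12 shift=7
  byte[5]=0x09 cont=0 payload=0x09=9: acc |= 9<<7 -> acc=1164 shift=14 [end]
Varint 3: bytes[4:6] = 8C 09 -> value 1164 (2 byte(s))
  byte[6]=0xE3 cont=1 payload=0x63=99: acc |= 99<<0 -> acc=99 shift=7
  byte[7]=0xC6 cont=1 payload=0x46=70: acc |= 70<<7 -> acc=9059 shift=14
  byte[8]=0x42 cont=0 payload=0x42=66: acc |= 66<<14 -> acc=1090403 shift=21 [end]
Varint 4: bytes[6:9] = E3 C6 42 -> value 1090403 (3 byte(s))
  byte[9]=0x92 cont=1 payload=0x12=18: acc |= 18<<0 -> acc=18 shift=7
  byte[10]=0x82 cont=1 payload=0x02=2: acc |= 2<<7 -> acc=274 shift=14
  byte[11]=0x34 cont=0 payload=0x34=52: acc |= 52<<14 -> acc=852242 shift=21 [end]
Varint 5: bytes[9:12] = 92 82 34 -> value 852242 (3 byte(s))
  byte[12]=0xB5 cont=1 payload=0x35=53: acc |= 53<<0 -> acc=53 shift=7
  byte[13]=0x7A cont=0 payload=0x7A=122: acc |= 122<<7 -> acc=15669 shift=14 [end]
Varint 6: bytes[12:14] = B5 7A -> value 15669 (2 byte(s))

Answer: 4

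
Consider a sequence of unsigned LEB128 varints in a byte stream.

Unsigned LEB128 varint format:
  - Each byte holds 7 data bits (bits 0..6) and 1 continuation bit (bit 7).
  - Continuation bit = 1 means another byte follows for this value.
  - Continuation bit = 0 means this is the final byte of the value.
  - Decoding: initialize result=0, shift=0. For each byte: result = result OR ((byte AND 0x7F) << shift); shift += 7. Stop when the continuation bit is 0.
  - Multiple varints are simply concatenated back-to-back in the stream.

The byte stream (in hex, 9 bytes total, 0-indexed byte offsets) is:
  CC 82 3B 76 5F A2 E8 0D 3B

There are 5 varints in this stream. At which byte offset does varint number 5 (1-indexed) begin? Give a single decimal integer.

  byte[0]=0xCC cont=1 payload=0x4C=76: acc |= 76<<0 -> acc=76 shift=7
  byte[1]=0x82 cont=1 payload=0x02=2: acc |= 2<<7 -> acc=332 shift=14
  byte[2]=0x3B cont=0 payload=0x3B=59: acc |= 59<<14 -> acc=966988 shift=21 [end]
Varint 1: bytes[0:3] = CC 82 3B -> value 966988 (3 byte(s))
  byte[3]=0x76 cont=0 payload=0x76=118: acc |= 118<<0 -> acc=118 shift=7 [end]
Varint 2: bytes[3:4] = 76 -> value 118 (1 byte(s))
  byte[4]=0x5F cont=0 payload=0x5F=95: acc |= 95<<0 -> acc=95 shift=7 [end]
Varint 3: bytes[4:5] = 5F -> value 95 (1 byte(s))
  byte[5]=0xA2 cont=1 payload=0x22=34: acc |= 34<<0 -> acc=34 shift=7
  byte[6]=0xE8 cont=1 payload=0x68=104: acc |= 104<<7 -> acc=13346 shift=14
  byte[7]=0x0D cont=0 payload=0x0D=13: acc |= 13<<14 -> acc=226338 shift=21 [end]
Varint 4: bytes[5:8] = A2 E8 0D -> value 226338 (3 byte(s))
  byte[8]=0x3B cont=0 payload=0x3B=59: acc |= 59<<0 -> acc=59 shift=7 [end]
Varint 5: bytes[8:9] = 3B -> value 59 (1 byte(s))

Answer: 8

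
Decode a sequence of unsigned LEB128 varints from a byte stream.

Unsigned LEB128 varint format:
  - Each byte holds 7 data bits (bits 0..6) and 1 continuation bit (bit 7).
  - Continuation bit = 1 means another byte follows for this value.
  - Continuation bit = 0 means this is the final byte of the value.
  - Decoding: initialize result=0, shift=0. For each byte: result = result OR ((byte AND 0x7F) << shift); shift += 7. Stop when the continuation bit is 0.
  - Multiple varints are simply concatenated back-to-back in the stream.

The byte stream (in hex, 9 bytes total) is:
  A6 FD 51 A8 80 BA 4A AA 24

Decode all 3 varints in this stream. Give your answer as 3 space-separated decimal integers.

Answer: 1343142 156139560 4650

Derivation:
  byte[0]=0xA6 cont=1 payload=0x26=38: acc |= 38<<0 -> acc=38 shift=7
  byte[1]=0xFD cont=1 payload=0x7D=125: acc |= 125<<7 -> acc=16038 shift=14
  byte[2]=0x51 cont=0 payload=0x51=81: acc |= 81<<14 -> acc=1343142 shift=21 [end]
Varint 1: bytes[0:3] = A6 FD 51 -> value 1343142 (3 byte(s))
  byte[3]=0xA8 cont=1 payload=0x28=40: acc |= 40<<0 -> acc=40 shift=7
  byte[4]=0x80 cont=1 payload=0x00=0: acc |= 0<<7 -> acc=40 shift=14
  byte[5]=0xBA cont=1 payload=0x3A=58: acc |= 58<<14 -> acc=950312 shift=21
  byte[6]=0x4A cont=0 payload=0x4A=74: acc |= 74<<21 -> acc=156139560 shift=28 [end]
Varint 2: bytes[3:7] = A8 80 BA 4A -> value 156139560 (4 byte(s))
  byte[7]=0xAA cont=1 payload=0x2A=42: acc |= 42<<0 -> acc=42 shift=7
  byte[8]=0x24 cont=0 payload=0x24=36: acc |= 36<<7 -> acc=4650 shift=14 [end]
Varint 3: bytes[7:9] = AA 24 -> value 4650 (2 byte(s))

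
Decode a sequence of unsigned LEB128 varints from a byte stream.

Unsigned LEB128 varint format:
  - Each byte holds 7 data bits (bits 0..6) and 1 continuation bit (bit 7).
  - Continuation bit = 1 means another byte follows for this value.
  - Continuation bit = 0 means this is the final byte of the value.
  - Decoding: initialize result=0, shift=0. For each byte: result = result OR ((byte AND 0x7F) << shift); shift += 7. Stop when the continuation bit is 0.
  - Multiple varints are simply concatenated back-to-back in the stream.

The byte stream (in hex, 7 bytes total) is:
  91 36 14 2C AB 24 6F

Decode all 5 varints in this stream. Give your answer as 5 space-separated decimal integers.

  byte[0]=0x91 cont=1 payload=0x11=17: acc |= 17<<0 -> acc=17 shift=7
  byte[1]=0x36 cont=0 payload=0x36=54: acc |= 54<<7 -> acc=6929 shift=14 [end]
Varint 1: bytes[0:2] = 91 36 -> value 6929 (2 byte(s))
  byte[2]=0x14 cont=0 payload=0x14=20: acc |= 20<<0 -> acc=20 shift=7 [end]
Varint 2: bytes[2:3] = 14 -> value 20 (1 byte(s))
  byte[3]=0x2C cont=0 payload=0x2C=44: acc |= 44<<0 -> acc=44 shift=7 [end]
Varint 3: bytes[3:4] = 2C -> value 44 (1 byte(s))
  byte[4]=0xAB cont=1 payload=0x2B=43: acc |= 43<<0 -> acc=43 shift=7
  byte[5]=0x24 cont=0 payload=0x24=36: acc |= 36<<7 -> acc=4651 shift=14 [end]
Varint 4: bytes[4:6] = AB 24 -> value 4651 (2 byte(s))
  byte[6]=0x6F cont=0 payload=0x6F=111: acc |= 111<<0 -> acc=111 shift=7 [end]
Varint 5: bytes[6:7] = 6F -> value 111 (1 byte(s))

Answer: 6929 20 44 4651 111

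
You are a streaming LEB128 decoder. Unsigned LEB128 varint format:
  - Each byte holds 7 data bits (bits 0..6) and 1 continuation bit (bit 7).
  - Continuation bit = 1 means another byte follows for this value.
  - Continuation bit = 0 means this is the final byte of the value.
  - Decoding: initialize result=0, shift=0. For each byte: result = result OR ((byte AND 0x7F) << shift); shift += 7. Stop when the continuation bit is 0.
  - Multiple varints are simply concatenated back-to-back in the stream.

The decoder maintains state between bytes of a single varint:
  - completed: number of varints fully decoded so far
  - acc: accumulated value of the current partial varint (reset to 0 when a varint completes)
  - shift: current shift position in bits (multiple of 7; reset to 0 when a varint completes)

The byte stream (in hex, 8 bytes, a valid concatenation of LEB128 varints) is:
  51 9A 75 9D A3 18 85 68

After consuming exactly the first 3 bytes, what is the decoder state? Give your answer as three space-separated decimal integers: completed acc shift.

Answer: 2 0 0

Derivation:
byte[0]=0x51 cont=0 payload=0x51: varint #1 complete (value=81); reset -> completed=1 acc=0 shift=0
byte[1]=0x9A cont=1 payload=0x1A: acc |= 26<<0 -> completed=1 acc=26 shift=7
byte[2]=0x75 cont=0 payload=0x75: varint #2 complete (value=15002); reset -> completed=2 acc=0 shift=0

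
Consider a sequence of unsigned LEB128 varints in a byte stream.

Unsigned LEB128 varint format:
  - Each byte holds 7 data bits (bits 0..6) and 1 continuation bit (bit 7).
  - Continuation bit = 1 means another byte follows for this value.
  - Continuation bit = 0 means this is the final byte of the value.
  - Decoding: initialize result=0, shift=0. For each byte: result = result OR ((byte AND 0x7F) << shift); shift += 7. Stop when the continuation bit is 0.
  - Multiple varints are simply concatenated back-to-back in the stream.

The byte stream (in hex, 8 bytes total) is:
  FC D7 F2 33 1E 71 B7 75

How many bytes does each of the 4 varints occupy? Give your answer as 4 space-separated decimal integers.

  byte[0]=0xFC cont=1 payload=0x7C=124: acc |= 124<<0 -> acc=124 shift=7
  byte[1]=0xD7 cont=1 payload=0x57=87: acc |= 87<<7 -> acc=11260 shift=14
  byte[2]=0xF2 cont=1 payload=0x72=114: acc |= 114<<14 -> acc=1879036 shift=21
  byte[3]=0x33 cont=0 payload=0x33=51: acc |= 51<<21 -> acc=108833788 shift=28 [end]
Varint 1: bytes[0:4] = FC D7 F2 33 -> value 108833788 (4 byte(s))
  byte[4]=0x1E cont=0 payload=0x1E=30: acc |= 30<<0 -> acc=30 shift=7 [end]
Varint 2: bytes[4:5] = 1E -> value 30 (1 byte(s))
  byte[5]=0x71 cont=0 payload=0x71=113: acc |= 113<<0 -> acc=113 shift=7 [end]
Varint 3: bytes[5:6] = 71 -> value 113 (1 byte(s))
  byte[6]=0xB7 cont=1 payload=0x37=55: acc |= 55<<0 -> acc=55 shift=7
  byte[7]=0x75 cont=0 payload=0x75=117: acc |= 117<<7 -> acc=15031 shift=14 [end]
Varint 4: bytes[6:8] = B7 75 -> value 15031 (2 byte(s))

Answer: 4 1 1 2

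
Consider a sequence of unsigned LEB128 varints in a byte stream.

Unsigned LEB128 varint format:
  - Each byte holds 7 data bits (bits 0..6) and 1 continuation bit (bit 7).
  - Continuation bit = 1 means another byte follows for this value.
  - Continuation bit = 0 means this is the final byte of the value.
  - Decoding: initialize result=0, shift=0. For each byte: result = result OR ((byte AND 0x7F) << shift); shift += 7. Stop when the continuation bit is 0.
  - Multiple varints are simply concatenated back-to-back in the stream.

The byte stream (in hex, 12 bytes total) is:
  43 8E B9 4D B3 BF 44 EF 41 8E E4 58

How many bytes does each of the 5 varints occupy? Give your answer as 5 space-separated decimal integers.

Answer: 1 3 3 2 3

Derivation:
  byte[0]=0x43 cont=0 payload=0x43=67: acc |= 67<<0 -> acc=67 shift=7 [end]
Varint 1: bytes[0:1] = 43 -> value 67 (1 byte(s))
  byte[1]=0x8E cont=1 payload=0x0E=14: acc |= 14<<0 -> acc=14 shift=7
  byte[2]=0xB9 cont=1 payload=0x39=57: acc |= 57<<7 -> acc=7310 shift=14
  byte[3]=0x4D cont=0 payload=0x4D=77: acc |= 77<<14 -> acc=1268878 shift=21 [end]
Varint 2: bytes[1:4] = 8E B9 4D -> value 1268878 (3 byte(s))
  byte[4]=0xB3 cont=1 payload=0x33=51: acc |= 51<<0 -> acc=51 shift=7
  byte[5]=0xBF cont=1 payload=0x3F=63: acc |= 63<<7 -> acc=8115 shift=14
  byte[6]=0x44 cont=0 payload=0x44=68: acc |= 68<<14 -> acc=1122227 shift=21 [end]
Varint 3: bytes[4:7] = B3 BF 44 -> value 1122227 (3 byte(s))
  byte[7]=0xEF cont=1 payload=0x6F=111: acc |= 111<<0 -> acc=111 shift=7
  byte[8]=0x41 cont=0 payload=0x41=65: acc |= 65<<7 -> acc=8431 shift=14 [end]
Varint 4: bytes[7:9] = EF 41 -> value 8431 (2 byte(s))
  byte[9]=0x8E cont=1 payload=0x0E=14: acc |= 14<<0 -> acc=14 shift=7
  byte[10]=0xE4 cont=1 payload=0x64=100: acc |= 100<<7 -> acc=12814 shift=14
  byte[11]=0x58 cont=0 payload=0x58=88: acc |= 88<<14 -> acc=1454606 shift=21 [end]
Varint 5: bytes[9:12] = 8E E4 58 -> value 1454606 (3 byte(s))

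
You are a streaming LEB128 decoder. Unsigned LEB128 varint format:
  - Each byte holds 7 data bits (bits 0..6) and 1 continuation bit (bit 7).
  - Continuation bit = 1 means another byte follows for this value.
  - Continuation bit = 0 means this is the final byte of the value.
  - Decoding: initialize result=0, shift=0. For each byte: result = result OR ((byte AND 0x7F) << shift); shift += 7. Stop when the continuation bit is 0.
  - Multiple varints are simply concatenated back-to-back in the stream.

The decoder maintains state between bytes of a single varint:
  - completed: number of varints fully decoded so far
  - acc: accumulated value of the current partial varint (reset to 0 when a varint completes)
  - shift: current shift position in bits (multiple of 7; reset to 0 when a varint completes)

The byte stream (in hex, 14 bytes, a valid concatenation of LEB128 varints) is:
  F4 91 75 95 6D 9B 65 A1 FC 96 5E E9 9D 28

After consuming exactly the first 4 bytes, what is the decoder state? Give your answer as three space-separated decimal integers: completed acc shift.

byte[0]=0xF4 cont=1 payload=0x74: acc |= 116<<0 -> completed=0 acc=116 shift=7
byte[1]=0x91 cont=1 payload=0x11: acc |= 17<<7 -> completed=0 acc=2292 shift=14
byte[2]=0x75 cont=0 payload=0x75: varint #1 complete (value=1919220); reset -> completed=1 acc=0 shift=0
byte[3]=0x95 cont=1 payload=0x15: acc |= 21<<0 -> completed=1 acc=21 shift=7

Answer: 1 21 7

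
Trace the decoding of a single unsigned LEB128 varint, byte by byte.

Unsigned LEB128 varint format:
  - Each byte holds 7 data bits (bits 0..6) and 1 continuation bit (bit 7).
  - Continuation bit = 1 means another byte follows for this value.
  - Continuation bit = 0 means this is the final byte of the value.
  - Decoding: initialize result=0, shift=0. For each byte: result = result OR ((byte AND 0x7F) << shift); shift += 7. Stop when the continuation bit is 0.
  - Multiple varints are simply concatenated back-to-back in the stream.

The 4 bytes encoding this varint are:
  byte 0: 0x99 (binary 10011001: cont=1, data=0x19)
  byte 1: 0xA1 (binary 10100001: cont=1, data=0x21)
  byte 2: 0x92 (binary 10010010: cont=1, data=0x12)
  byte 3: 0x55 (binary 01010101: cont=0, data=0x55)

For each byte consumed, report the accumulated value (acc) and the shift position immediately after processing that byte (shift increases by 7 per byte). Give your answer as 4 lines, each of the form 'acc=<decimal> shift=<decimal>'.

Answer: acc=25 shift=7
acc=4249 shift=14
acc=299161 shift=21
acc=178557081 shift=28

Derivation:
byte 0=0x99: payload=0x19=25, contrib = 25<<0 = 25; acc -> 25, shift -> 7
byte 1=0xA1: payload=0x21=33, contrib = 33<<7 = 4224; acc -> 4249, shift -> 14
byte 2=0x92: payload=0x12=18, contrib = 18<<14 = 294912; acc -> 299161, shift -> 21
byte 3=0x55: payload=0x55=85, contrib = 85<<21 = 178257920; acc -> 178557081, shift -> 28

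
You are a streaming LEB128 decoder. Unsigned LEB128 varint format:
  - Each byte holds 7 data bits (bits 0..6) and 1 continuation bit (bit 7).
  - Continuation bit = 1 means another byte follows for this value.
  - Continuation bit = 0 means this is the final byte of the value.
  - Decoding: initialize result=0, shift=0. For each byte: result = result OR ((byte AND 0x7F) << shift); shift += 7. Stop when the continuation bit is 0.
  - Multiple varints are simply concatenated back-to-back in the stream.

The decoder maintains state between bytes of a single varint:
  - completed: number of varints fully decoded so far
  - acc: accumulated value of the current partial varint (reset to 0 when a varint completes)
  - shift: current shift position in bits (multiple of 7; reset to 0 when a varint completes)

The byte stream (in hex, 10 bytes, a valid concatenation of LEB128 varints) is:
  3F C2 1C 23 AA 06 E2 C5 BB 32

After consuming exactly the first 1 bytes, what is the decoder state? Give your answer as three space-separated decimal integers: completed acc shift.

Answer: 1 0 0

Derivation:
byte[0]=0x3F cont=0 payload=0x3F: varint #1 complete (value=63); reset -> completed=1 acc=0 shift=0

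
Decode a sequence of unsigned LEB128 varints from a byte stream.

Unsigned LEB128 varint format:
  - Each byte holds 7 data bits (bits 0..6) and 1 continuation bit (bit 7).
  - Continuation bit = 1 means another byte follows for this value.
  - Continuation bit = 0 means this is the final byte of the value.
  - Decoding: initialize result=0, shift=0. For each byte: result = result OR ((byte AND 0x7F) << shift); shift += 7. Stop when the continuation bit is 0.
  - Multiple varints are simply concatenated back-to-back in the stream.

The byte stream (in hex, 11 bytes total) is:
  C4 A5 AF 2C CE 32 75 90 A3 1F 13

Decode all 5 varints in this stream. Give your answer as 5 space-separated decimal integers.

Answer: 93049540 6478 117 512400 19

Derivation:
  byte[0]=0xC4 cont=1 payload=0x44=68: acc |= 68<<0 -> acc=68 shift=7
  byte[1]=0xA5 cont=1 payload=0x25=37: acc |= 37<<7 -> acc=4804 shift=14
  byte[2]=0xAF cont=1 payload=0x2F=47: acc |= 47<<14 -> acc=774852 shift=21
  byte[3]=0x2C cont=0 payload=0x2C=44: acc |= 44<<21 -> acc=93049540 shift=28 [end]
Varint 1: bytes[0:4] = C4 A5 AF 2C -> value 93049540 (4 byte(s))
  byte[4]=0xCE cont=1 payload=0x4E=78: acc |= 78<<0 -> acc=78 shift=7
  byte[5]=0x32 cont=0 payload=0x32=50: acc |= 50<<7 -> acc=6478 shift=14 [end]
Varint 2: bytes[4:6] = CE 32 -> value 6478 (2 byte(s))
  byte[6]=0x75 cont=0 payload=0x75=117: acc |= 117<<0 -> acc=117 shift=7 [end]
Varint 3: bytes[6:7] = 75 -> value 117 (1 byte(s))
  byte[7]=0x90 cont=1 payload=0x10=16: acc |= 16<<0 -> acc=16 shift=7
  byte[8]=0xA3 cont=1 payload=0x23=35: acc |= 35<<7 -> acc=4496 shift=14
  byte[9]=0x1F cont=0 payload=0x1F=31: acc |= 31<<14 -> acc=512400 shift=21 [end]
Varint 4: bytes[7:10] = 90 A3 1F -> value 512400 (3 byte(s))
  byte[10]=0x13 cont=0 payload=0x13=19: acc |= 19<<0 -> acc=19 shift=7 [end]
Varint 5: bytes[10:11] = 13 -> value 19 (1 byte(s))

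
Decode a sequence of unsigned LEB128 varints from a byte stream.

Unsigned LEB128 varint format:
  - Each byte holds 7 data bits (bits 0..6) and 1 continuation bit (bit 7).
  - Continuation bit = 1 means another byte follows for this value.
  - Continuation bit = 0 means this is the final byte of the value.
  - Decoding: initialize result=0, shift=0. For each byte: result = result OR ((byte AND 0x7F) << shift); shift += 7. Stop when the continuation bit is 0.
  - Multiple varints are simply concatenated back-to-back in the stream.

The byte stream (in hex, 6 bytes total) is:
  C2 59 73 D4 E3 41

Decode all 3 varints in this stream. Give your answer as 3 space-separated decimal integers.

  byte[0]=0xC2 cont=1 payload=0x42=66: acc |= 66<<0 -> acc=66 shift=7
  byte[1]=0x59 cont=0 payload=0x59=89: acc |= 89<<7 -> acc=11458 shift=14 [end]
Varint 1: bytes[0:2] = C2 59 -> value 11458 (2 byte(s))
  byte[2]=0x73 cont=0 payload=0x73=115: acc |= 115<<0 -> acc=115 shift=7 [end]
Varint 2: bytes[2:3] = 73 -> value 115 (1 byte(s))
  byte[3]=0xD4 cont=1 payload=0x54=84: acc |= 84<<0 -> acc=84 shift=7
  byte[4]=0xE3 cont=1 payload=0x63=99: acc |= 99<<7 -> acc=12756 shift=14
  byte[5]=0x41 cont=0 payload=0x41=65: acc |= 65<<14 -> acc=1077716 shift=21 [end]
Varint 3: bytes[3:6] = D4 E3 41 -> value 1077716 (3 byte(s))

Answer: 11458 115 1077716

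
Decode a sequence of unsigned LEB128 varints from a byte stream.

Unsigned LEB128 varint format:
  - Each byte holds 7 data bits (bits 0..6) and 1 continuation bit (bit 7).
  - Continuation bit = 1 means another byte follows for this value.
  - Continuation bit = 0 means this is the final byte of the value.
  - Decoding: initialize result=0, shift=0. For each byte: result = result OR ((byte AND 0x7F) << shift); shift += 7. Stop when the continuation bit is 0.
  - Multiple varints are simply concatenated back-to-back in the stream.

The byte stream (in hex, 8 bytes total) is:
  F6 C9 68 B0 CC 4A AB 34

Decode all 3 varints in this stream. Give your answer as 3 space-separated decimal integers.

Answer: 1713398 1222192 6699

Derivation:
  byte[0]=0xF6 cont=1 payload=0x76=118: acc |= 118<<0 -> acc=118 shift=7
  byte[1]=0xC9 cont=1 payload=0x49=73: acc |= 73<<7 -> acc=9462 shift=14
  byte[2]=0x68 cont=0 payload=0x68=104: acc |= 104<<14 -> acc=1713398 shift=21 [end]
Varint 1: bytes[0:3] = F6 C9 68 -> value 1713398 (3 byte(s))
  byte[3]=0xB0 cont=1 payload=0x30=48: acc |= 48<<0 -> acc=48 shift=7
  byte[4]=0xCC cont=1 payload=0x4C=76: acc |= 76<<7 -> acc=9776 shift=14
  byte[5]=0x4A cont=0 payload=0x4A=74: acc |= 74<<14 -> acc=1222192 shift=21 [end]
Varint 2: bytes[3:6] = B0 CC 4A -> value 1222192 (3 byte(s))
  byte[6]=0xAB cont=1 payload=0x2B=43: acc |= 43<<0 -> acc=43 shift=7
  byte[7]=0x34 cont=0 payload=0x34=52: acc |= 52<<7 -> acc=6699 shift=14 [end]
Varint 3: bytes[6:8] = AB 34 -> value 6699 (2 byte(s))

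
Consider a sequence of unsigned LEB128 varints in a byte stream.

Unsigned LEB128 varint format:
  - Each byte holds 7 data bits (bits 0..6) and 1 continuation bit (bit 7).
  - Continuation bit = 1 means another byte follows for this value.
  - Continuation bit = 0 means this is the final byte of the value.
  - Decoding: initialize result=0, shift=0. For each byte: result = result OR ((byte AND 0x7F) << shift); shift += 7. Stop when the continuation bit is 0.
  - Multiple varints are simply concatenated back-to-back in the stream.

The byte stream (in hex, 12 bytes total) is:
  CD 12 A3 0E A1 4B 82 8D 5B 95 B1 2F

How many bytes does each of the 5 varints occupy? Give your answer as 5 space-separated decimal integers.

Answer: 2 2 2 3 3

Derivation:
  byte[0]=0xCD cont=1 payload=0x4D=77: acc |= 77<<0 -> acc=77 shift=7
  byte[1]=0x12 cont=0 payload=0x12=18: acc |= 18<<7 -> acc=2381 shift=14 [end]
Varint 1: bytes[0:2] = CD 12 -> value 2381 (2 byte(s))
  byte[2]=0xA3 cont=1 payload=0x23=35: acc |= 35<<0 -> acc=35 shift=7
  byte[3]=0x0E cont=0 payload=0x0E=14: acc |= 14<<7 -> acc=1827 shift=14 [end]
Varint 2: bytes[2:4] = A3 0E -> value 1827 (2 byte(s))
  byte[4]=0xA1 cont=1 payload=0x21=33: acc |= 33<<0 -> acc=33 shift=7
  byte[5]=0x4B cont=0 payload=0x4B=75: acc |= 75<<7 -> acc=9633 shift=14 [end]
Varint 3: bytes[4:6] = A1 4B -> value 9633 (2 byte(s))
  byte[6]=0x82 cont=1 payload=0x02=2: acc |= 2<<0 -> acc=2 shift=7
  byte[7]=0x8D cont=1 payload=0x0D=13: acc |= 13<<7 -> acc=1666 shift=14
  byte[8]=0x5B cont=0 payload=0x5B=91: acc |= 91<<14 -> acc=1492610 shift=21 [end]
Varint 4: bytes[6:9] = 82 8D 5B -> value 1492610 (3 byte(s))
  byte[9]=0x95 cont=1 payload=0x15=21: acc |= 21<<0 -> acc=21 shift=7
  byte[10]=0xB1 cont=1 payload=0x31=49: acc |= 49<<7 -> acc=6293 shift=14
  byte[11]=0x2F cont=0 payload=0x2F=47: acc |= 47<<14 -> acc=776341 shift=21 [end]
Varint 5: bytes[9:12] = 95 B1 2F -> value 776341 (3 byte(s))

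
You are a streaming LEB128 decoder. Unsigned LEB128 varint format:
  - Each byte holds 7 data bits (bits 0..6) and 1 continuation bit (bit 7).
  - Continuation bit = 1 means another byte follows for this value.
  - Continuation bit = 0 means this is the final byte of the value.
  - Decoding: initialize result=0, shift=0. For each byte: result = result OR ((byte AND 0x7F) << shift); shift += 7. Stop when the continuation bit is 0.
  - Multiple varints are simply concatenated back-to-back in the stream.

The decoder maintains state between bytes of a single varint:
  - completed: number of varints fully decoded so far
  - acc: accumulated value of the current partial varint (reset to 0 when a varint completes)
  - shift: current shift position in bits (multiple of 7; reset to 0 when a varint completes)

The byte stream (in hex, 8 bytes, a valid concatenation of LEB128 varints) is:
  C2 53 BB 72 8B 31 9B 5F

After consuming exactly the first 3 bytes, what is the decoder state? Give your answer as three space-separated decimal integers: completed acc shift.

byte[0]=0xC2 cont=1 payload=0x42: acc |= 66<<0 -> completed=0 acc=66 shift=7
byte[1]=0x53 cont=0 payload=0x53: varint #1 complete (value=10690); reset -> completed=1 acc=0 shift=0
byte[2]=0xBB cont=1 payload=0x3B: acc |= 59<<0 -> completed=1 acc=59 shift=7

Answer: 1 59 7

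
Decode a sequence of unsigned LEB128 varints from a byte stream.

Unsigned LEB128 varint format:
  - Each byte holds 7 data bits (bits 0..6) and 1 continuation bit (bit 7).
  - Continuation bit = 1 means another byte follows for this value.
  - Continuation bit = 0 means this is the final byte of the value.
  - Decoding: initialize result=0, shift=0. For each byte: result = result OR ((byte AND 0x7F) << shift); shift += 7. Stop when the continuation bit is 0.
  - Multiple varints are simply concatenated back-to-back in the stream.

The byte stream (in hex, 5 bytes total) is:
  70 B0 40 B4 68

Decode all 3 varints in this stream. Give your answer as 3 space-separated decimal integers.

  byte[0]=0x70 cont=0 payload=0x70=112: acc |= 112<<0 -> acc=112 shift=7 [end]
Varint 1: bytes[0:1] = 70 -> value 112 (1 byte(s))
  byte[1]=0xB0 cont=1 payload=0x30=48: acc |= 48<<0 -> acc=48 shift=7
  byte[2]=0x40 cont=0 payload=0x40=64: acc |= 64<<7 -> acc=8240 shift=14 [end]
Varint 2: bytes[1:3] = B0 40 -> value 8240 (2 byte(s))
  byte[3]=0xB4 cont=1 payload=0x34=52: acc |= 52<<0 -> acc=52 shift=7
  byte[4]=0x68 cont=0 payload=0x68=104: acc |= 104<<7 -> acc=13364 shift=14 [end]
Varint 3: bytes[3:5] = B4 68 -> value 13364 (2 byte(s))

Answer: 112 8240 13364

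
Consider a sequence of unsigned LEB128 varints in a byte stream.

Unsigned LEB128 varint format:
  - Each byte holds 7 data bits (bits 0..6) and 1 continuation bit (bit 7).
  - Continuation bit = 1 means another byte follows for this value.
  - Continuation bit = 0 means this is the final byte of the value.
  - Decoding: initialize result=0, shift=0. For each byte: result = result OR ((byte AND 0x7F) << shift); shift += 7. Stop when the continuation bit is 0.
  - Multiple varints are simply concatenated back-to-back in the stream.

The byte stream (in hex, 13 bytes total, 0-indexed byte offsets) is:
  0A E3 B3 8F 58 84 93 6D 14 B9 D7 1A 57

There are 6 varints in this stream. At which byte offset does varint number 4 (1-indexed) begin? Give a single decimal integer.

  byte[0]=0x0A cont=0 payload=0x0A=10: acc |= 10<<0 -> acc=10 shift=7 [end]
Varint 1: bytes[0:1] = 0A -> value 10 (1 byte(s))
  byte[1]=0xE3 cont=1 payload=0x63=99: acc |= 99<<0 -> acc=99 shift=7
  byte[2]=0xB3 cont=1 payload=0x33=51: acc |= 51<<7 -> acc=6627 shift=14
  byte[3]=0x8F cont=1 payload=0x0F=15: acc |= 15<<14 -> acc=252387 shift=21
  byte[4]=0x58 cont=0 payload=0x58=88: acc |= 88<<21 -> acc=184801763 shift=28 [end]
Varint 2: bytes[1:5] = E3 B3 8F 58 -> value 184801763 (4 byte(s))
  byte[5]=0x84 cont=1 payload=0x04=4: acc |= 4<<0 -> acc=4 shift=7
  byte[6]=0x93 cont=1 payload=0x13=19: acc |= 19<<7 -> acc=2436 shift=14
  byte[7]=0x6D cont=0 payload=0x6D=109: acc |= 109<<14 -> acc=1788292 shift=21 [end]
Varint 3: bytes[5:8] = 84 93 6D -> value 1788292 (3 byte(s))
  byte[8]=0x14 cont=0 payload=0x14=20: acc |= 20<<0 -> acc=20 shift=7 [end]
Varint 4: bytes[8:9] = 14 -> value 20 (1 byte(s))
  byte[9]=0xB9 cont=1 payload=0x39=57: acc |= 57<<0 -> acc=57 shift=7
  byte[10]=0xD7 cont=1 payload=0x57=87: acc |= 87<<7 -> acc=11193 shift=14
  byte[11]=0x1A cont=0 payload=0x1A=26: acc |= 26<<14 -> acc=437177 shift=21 [end]
Varint 5: bytes[9:12] = B9 D7 1A -> value 437177 (3 byte(s))
  byte[12]=0x57 cont=0 payload=0x57=87: acc |= 87<<0 -> acc=87 shift=7 [end]
Varint 6: bytes[12:13] = 57 -> value 87 (1 byte(s))

Answer: 8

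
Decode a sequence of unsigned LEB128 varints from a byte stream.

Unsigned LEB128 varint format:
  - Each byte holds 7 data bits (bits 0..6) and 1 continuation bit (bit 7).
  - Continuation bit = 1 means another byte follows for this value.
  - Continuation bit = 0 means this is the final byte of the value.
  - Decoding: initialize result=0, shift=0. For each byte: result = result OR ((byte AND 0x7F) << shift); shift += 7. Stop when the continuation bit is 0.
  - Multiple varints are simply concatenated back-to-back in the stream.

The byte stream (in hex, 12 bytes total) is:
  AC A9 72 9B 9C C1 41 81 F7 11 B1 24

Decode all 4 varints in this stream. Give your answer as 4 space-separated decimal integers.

Answer: 1873068 137383451 293761 4657

Derivation:
  byte[0]=0xAC cont=1 payload=0x2C=44: acc |= 44<<0 -> acc=44 shift=7
  byte[1]=0xA9 cont=1 payload=0x29=41: acc |= 41<<7 -> acc=5292 shift=14
  byte[2]=0x72 cont=0 payload=0x72=114: acc |= 114<<14 -> acc=1873068 shift=21 [end]
Varint 1: bytes[0:3] = AC A9 72 -> value 1873068 (3 byte(s))
  byte[3]=0x9B cont=1 payload=0x1B=27: acc |= 27<<0 -> acc=27 shift=7
  byte[4]=0x9C cont=1 payload=0x1C=28: acc |= 28<<7 -> acc=3611 shift=14
  byte[5]=0xC1 cont=1 payload=0x41=65: acc |= 65<<14 -> acc=1068571 shift=21
  byte[6]=0x41 cont=0 payload=0x41=65: acc |= 65<<21 -> acc=137383451 shift=28 [end]
Varint 2: bytes[3:7] = 9B 9C C1 41 -> value 137383451 (4 byte(s))
  byte[7]=0x81 cont=1 payload=0x01=1: acc |= 1<<0 -> acc=1 shift=7
  byte[8]=0xF7 cont=1 payload=0x77=119: acc |= 119<<7 -> acc=15233 shift=14
  byte[9]=0x11 cont=0 payload=0x11=17: acc |= 17<<14 -> acc=293761 shift=21 [end]
Varint 3: bytes[7:10] = 81 F7 11 -> value 293761 (3 byte(s))
  byte[10]=0xB1 cont=1 payload=0x31=49: acc |= 49<<0 -> acc=49 shift=7
  byte[11]=0x24 cont=0 payload=0x24=36: acc |= 36<<7 -> acc=4657 shift=14 [end]
Varint 4: bytes[10:12] = B1 24 -> value 4657 (2 byte(s))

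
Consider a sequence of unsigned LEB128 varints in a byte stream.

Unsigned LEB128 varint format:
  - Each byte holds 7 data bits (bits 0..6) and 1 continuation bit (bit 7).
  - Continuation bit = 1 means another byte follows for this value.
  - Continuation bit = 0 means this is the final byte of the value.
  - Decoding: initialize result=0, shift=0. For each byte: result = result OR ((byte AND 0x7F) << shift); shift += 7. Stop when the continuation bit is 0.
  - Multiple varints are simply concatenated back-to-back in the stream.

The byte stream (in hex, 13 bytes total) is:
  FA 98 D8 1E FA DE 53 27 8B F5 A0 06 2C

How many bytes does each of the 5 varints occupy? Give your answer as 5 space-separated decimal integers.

Answer: 4 3 1 4 1

Derivation:
  byte[0]=0xFA cont=1 payload=0x7A=122: acc |= 122<<0 -> acc=122 shift=7
  byte[1]=0x98 cont=1 payload=0x18=24: acc |= 24<<7 -> acc=3194 shift=14
  byte[2]=0xD8 cont=1 payload=0x58=88: acc |= 88<<14 -> acc=1444986 shift=21
  byte[3]=0x1E cont=0 payload=0x1E=30: acc |= 30<<21 -> acc=64359546 shift=28 [end]
Varint 1: bytes[0:4] = FA 98 D8 1E -> value 64359546 (4 byte(s))
  byte[4]=0xFA cont=1 payload=0x7A=122: acc |= 122<<0 -> acc=122 shift=7
  byte[5]=0xDE cont=1 payload=0x5E=94: acc |= 94<<7 -> acc=12154 shift=14
  byte[6]=0x53 cont=0 payload=0x53=83: acc |= 83<<14 -> acc=1372026 shift=21 [end]
Varint 2: bytes[4:7] = FA DE 53 -> value 1372026 (3 byte(s))
  byte[7]=0x27 cont=0 payload=0x27=39: acc |= 39<<0 -> acc=39 shift=7 [end]
Varint 3: bytes[7:8] = 27 -> value 39 (1 byte(s))
  byte[8]=0x8B cont=1 payload=0x0B=11: acc |= 11<<0 -> acc=11 shift=7
  byte[9]=0xF5 cont=1 payload=0x75=117: acc |= 117<<7 -> acc=14987 shift=14
  byte[10]=0xA0 cont=1 payload=0x20=32: acc |= 32<<14 -> acc=539275 shift=21
  byte[11]=0x06 cont=0 payload=0x06=6: acc |= 6<<21 -> acc=13122187 shift=28 [end]
Varint 4: bytes[8:12] = 8B F5 A0 06 -> value 13122187 (4 byte(s))
  byte[12]=0x2C cont=0 payload=0x2C=44: acc |= 44<<0 -> acc=44 shift=7 [end]
Varint 5: bytes[12:13] = 2C -> value 44 (1 byte(s))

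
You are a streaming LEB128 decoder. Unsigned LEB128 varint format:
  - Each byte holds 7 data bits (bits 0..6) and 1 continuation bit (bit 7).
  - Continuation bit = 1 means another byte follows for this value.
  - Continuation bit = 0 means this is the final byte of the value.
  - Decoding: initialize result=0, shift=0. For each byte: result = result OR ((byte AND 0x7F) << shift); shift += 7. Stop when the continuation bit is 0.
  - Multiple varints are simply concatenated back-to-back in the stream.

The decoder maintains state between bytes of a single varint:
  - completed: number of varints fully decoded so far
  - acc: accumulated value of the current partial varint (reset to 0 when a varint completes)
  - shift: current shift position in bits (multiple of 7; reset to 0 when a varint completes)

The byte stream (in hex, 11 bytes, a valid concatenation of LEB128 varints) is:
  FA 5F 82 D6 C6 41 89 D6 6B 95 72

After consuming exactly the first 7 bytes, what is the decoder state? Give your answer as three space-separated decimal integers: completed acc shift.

Answer: 2 9 7

Derivation:
byte[0]=0xFA cont=1 payload=0x7A: acc |= 122<<0 -> completed=0 acc=122 shift=7
byte[1]=0x5F cont=0 payload=0x5F: varint #1 complete (value=12282); reset -> completed=1 acc=0 shift=0
byte[2]=0x82 cont=1 payload=0x02: acc |= 2<<0 -> completed=1 acc=2 shift=7
byte[3]=0xD6 cont=1 payload=0x56: acc |= 86<<7 -> completed=1 acc=11010 shift=14
byte[4]=0xC6 cont=1 payload=0x46: acc |= 70<<14 -> completed=1 acc=1157890 shift=21
byte[5]=0x41 cont=0 payload=0x41: varint #2 complete (value=137472770); reset -> completed=2 acc=0 shift=0
byte[6]=0x89 cont=1 payload=0x09: acc |= 9<<0 -> completed=2 acc=9 shift=7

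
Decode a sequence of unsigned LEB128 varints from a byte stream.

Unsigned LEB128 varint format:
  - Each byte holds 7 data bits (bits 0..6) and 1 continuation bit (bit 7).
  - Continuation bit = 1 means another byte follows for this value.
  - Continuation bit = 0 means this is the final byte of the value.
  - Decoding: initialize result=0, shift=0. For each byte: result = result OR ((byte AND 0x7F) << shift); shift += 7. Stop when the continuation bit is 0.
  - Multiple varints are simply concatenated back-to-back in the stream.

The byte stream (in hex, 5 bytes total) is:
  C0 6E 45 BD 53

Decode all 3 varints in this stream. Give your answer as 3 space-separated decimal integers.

Answer: 14144 69 10685

Derivation:
  byte[0]=0xC0 cont=1 payload=0x40=64: acc |= 64<<0 -> acc=64 shift=7
  byte[1]=0x6E cont=0 payload=0x6E=110: acc |= 110<<7 -> acc=14144 shift=14 [end]
Varint 1: bytes[0:2] = C0 6E -> value 14144 (2 byte(s))
  byte[2]=0x45 cont=0 payload=0x45=69: acc |= 69<<0 -> acc=69 shift=7 [end]
Varint 2: bytes[2:3] = 45 -> value 69 (1 byte(s))
  byte[3]=0xBD cont=1 payload=0x3D=61: acc |= 61<<0 -> acc=61 shift=7
  byte[4]=0x53 cont=0 payload=0x53=83: acc |= 83<<7 -> acc=10685 shift=14 [end]
Varint 3: bytes[3:5] = BD 53 -> value 10685 (2 byte(s))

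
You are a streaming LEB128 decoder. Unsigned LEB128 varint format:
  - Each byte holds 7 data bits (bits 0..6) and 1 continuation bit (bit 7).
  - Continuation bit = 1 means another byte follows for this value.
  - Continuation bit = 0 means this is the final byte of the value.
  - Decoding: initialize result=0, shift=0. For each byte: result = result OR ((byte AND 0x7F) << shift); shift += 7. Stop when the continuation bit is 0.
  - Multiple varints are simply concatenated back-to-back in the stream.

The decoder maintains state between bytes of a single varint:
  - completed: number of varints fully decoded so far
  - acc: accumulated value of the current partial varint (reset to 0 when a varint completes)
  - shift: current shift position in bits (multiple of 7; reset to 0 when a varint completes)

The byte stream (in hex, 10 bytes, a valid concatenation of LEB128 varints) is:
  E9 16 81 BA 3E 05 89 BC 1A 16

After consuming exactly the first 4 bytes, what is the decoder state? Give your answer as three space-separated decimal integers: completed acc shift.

Answer: 1 7425 14

Derivation:
byte[0]=0xE9 cont=1 payload=0x69: acc |= 105<<0 -> completed=0 acc=105 shift=7
byte[1]=0x16 cont=0 payload=0x16: varint #1 complete (value=2921); reset -> completed=1 acc=0 shift=0
byte[2]=0x81 cont=1 payload=0x01: acc |= 1<<0 -> completed=1 acc=1 shift=7
byte[3]=0xBA cont=1 payload=0x3A: acc |= 58<<7 -> completed=1 acc=7425 shift=14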